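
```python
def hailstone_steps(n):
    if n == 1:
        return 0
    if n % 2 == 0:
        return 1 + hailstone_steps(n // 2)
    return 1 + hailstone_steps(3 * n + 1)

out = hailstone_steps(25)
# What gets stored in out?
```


hailstone_steps(25)
25 is odd -> 3*25+1 = 76 -> hailstone_steps(76)
76 is even -> hailstone_steps(38)
38 is even -> hailstone_steps(19)
19 is odd -> 3*19+1 = 58 -> hailstone_steps(58)
58 is even -> hailstone_steps(29)
29 is odd -> 3*29+1 = 88 -> hailstone_steps(88)
88 is even -> hailstone_steps(44)
44 is even -> hailstone_steps(22)
22 is even -> hailstone_steps(11)
11 is odd -> 3*11+1 = 34 -> hailstone_steps(34)
34 is even -> hailstone_steps(17)
17 is odd -> 3*17+1 = 52 -> hailstone_steps(52)
52 is even -> hailstone_steps(26)
26 is even -> hailstone_steps(13)
13 is odd -> 3*13+1 = 40 -> hailstone_steps(40)
40 is even -> hailstone_steps(20)
20 is even -> hailstone_steps(10)
10 is even -> hailstone_steps(5)
5 is odd -> 3*5+1 = 16 -> hailstone_steps(16)
16 is even -> hailstone_steps(8)
8 is even -> hailstone_steps(4)
4 is even -> hailstone_steps(2)
2 is even -> hailstone_steps(1)
Reached 1 after 23 steps
= 23


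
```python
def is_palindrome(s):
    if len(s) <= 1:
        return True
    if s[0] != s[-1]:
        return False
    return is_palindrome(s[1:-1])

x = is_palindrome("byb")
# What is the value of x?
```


is_palindrome("byb")
"byb": s[0]='b' == s[-1]='b' -> is_palindrome("y")
"y": len <= 1 -> True
= True


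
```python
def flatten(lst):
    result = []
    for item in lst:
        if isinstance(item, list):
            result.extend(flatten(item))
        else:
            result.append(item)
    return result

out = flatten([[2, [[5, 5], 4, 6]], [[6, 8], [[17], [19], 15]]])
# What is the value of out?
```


flatten([[2, [[5, 5], 4, 6]], [[6, 8], [[17], [19], 15]]])
Processing each element:
  [2, [[5, 5], 4, 6]] is a list -> flatten recursively -> [2, 5, 5, 4, 6]
  [[6, 8], [[17], [19], 15]] is a list -> flatten recursively -> [6, 8, 17, 19, 15]
= [2, 5, 5, 4, 6, 6, 8, 17, 19, 15]


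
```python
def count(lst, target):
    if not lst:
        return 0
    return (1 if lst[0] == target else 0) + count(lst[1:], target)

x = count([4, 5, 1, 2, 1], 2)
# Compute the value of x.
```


count([4, 5, 1, 2, 1], 2)
lst[0]=4 != 2: 0 + count([5, 1, 2, 1], 2)
lst[0]=5 != 2: 0 + count([1, 2, 1], 2)
lst[0]=1 != 2: 0 + count([2, 1], 2)
lst[0]=2 == 2: 1 + count([1], 2)
lst[0]=1 != 2: 0 + count([], 2)
= 1


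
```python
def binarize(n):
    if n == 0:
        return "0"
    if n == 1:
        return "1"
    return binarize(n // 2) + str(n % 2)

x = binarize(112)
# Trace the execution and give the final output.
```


binarize(112)
= binarize(56) + "0"
= binarize(28) + "0" + "0"
= binarize(14) + "0" + "0" + "0"
= binarize(7) + "0" + "0" + "0" + "0"
= binarize(3) + "1" + "0" + "0" + "0" + "0"
= binarize(1) + "1" + "1" + "0" + "0" + "0" + "0"
= "1" + "1" + "1" + "0" + "0" + "0" + "0"
= "1110000"


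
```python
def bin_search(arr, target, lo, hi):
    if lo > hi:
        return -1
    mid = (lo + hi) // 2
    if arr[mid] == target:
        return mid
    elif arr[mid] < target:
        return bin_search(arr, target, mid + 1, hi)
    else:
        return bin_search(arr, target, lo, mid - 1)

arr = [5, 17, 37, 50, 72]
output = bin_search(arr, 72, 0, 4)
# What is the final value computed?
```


bin_search(arr, 72, 0, 4)
lo=0, hi=4, mid=2, arr[mid]=37
37 < 72, search right half
lo=3, hi=4, mid=3, arr[mid]=50
50 < 72, search right half
lo=4, hi=4, mid=4, arr[mid]=72
arr[4] == 72, found at index 4
= 4


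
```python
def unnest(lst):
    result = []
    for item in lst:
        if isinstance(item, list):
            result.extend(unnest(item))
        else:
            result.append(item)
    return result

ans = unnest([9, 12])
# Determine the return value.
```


unnest([9, 12])
Processing each element:
  9 is not a list -> append 9
  12 is not a list -> append 12
= [9, 12]


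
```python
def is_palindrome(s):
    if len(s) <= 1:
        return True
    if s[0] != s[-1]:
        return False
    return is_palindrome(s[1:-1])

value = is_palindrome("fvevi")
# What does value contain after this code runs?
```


is_palindrome("fvevi")
"fvevi": s[0]='f' != s[-1]='i' -> False
= False


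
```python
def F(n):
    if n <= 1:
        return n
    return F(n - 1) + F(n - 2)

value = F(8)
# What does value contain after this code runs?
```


F(8)
= F(7) + F(6)
= (F(6) + F(5)) + F(6)
Computing bottom-up: F(0)=0, F(1)=1, F(2)=1, F(3)=2, F(4)=3, F(5)=5, F(6)=8, F(7)=13, F(8)=21
= 21


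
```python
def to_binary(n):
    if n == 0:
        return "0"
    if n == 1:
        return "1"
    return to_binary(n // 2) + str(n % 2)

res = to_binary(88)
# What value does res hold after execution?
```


to_binary(88)
= to_binary(44) + "0"
= to_binary(22) + "0" + "0"
= to_binary(11) + "0" + "0" + "0"
= to_binary(5) + "1" + "0" + "0" + "0"
= to_binary(2) + "1" + "1" + "0" + "0" + "0"
= to_binary(1) + "0" + "1" + "1" + "0" + "0" + "0"
= "1" + "0" + "1" + "1" + "0" + "0" + "0"
= "1011000"


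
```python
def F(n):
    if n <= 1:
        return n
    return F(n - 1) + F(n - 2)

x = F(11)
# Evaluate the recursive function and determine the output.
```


F(11)
= F(10) + F(9)
= (F(9) + F(8)) + F(9)
Computing bottom-up: F(0)=0, F(1)=1, F(2)=1, F(3)=2, F(4)=3, F(5)=5, F(6)=8, F(7)=13, F(8)=21, F(9)=34, F(10)=55, F(11)=89
= 89


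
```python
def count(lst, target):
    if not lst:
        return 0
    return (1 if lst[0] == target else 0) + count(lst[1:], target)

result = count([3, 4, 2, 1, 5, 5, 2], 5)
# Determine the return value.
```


count([3, 4, 2, 1, 5, 5, 2], 5)
lst[0]=3 != 5: 0 + count([4, 2, 1, 5, 5, 2], 5)
lst[0]=4 != 5: 0 + count([2, 1, 5, 5, 2], 5)
lst[0]=2 != 5: 0 + count([1, 5, 5, 2], 5)
lst[0]=1 != 5: 0 + count([5, 5, 2], 5)
lst[0]=5 == 5: 1 + count([5, 2], 5)
lst[0]=5 == 5: 1 + count([2], 5)
lst[0]=2 != 5: 0 + count([], 5)
= 2


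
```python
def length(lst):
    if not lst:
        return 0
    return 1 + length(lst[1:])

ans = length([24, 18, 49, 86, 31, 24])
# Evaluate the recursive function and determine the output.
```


length([24, 18, 49, 86, 31, 24])
= 1 + length([18, 49, 86, 31, 24])
= 1 + 1 + length([49, 86, 31, 24])
= 1 + 1 + 1 + length([86, 31, 24])
= 1 + 1 + 1 + 1 + length([31, 24])
= 1 + 1 + 1 + 1 + 1 + length([24])
= 1 + 1 + 1 + 1 + 1 + 1 + length([])
= 1 + 1 + 1 + 1 + 1 + 1 + 0
= 6


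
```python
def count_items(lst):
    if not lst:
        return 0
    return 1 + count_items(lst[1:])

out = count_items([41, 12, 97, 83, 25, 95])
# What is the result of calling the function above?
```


count_items([41, 12, 97, 83, 25, 95])
= 1 + count_items([12, 97, 83, 25, 95])
= 1 + 1 + count_items([97, 83, 25, 95])
= 1 + 1 + 1 + count_items([83, 25, 95])
= 1 + 1 + 1 + 1 + count_items([25, 95])
= 1 + 1 + 1 + 1 + 1 + count_items([95])
= 1 + 1 + 1 + 1 + 1 + 1 + count_items([])
= 1 + 1 + 1 + 1 + 1 + 1 + 0
= 6


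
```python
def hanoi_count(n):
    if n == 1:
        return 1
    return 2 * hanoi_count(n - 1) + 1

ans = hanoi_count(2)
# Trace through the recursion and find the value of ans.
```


hanoi_count(2)
= 2 * hanoi_count(1) + 1
Now compute bottom-up:
hanoi_count(1) = 1
hanoi_count(2) = 2 * 1 + 1 = 3
= 3


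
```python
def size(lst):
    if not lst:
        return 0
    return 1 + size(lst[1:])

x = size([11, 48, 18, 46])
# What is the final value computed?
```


size([11, 48, 18, 46])
= 1 + size([48, 18, 46])
= 1 + 1 + size([18, 46])
= 1 + 1 + 1 + size([46])
= 1 + 1 + 1 + 1 + size([])
= 1 + 1 + 1 + 1 + 0
= 4


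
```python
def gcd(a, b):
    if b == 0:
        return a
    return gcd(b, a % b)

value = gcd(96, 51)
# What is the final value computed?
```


gcd(96, 51)
= gcd(51, 96 % 51) = gcd(51, 45)
= gcd(45, 51 % 45) = gcd(45, 6)
= gcd(6, 45 % 6) = gcd(6, 3)
= gcd(3, 6 % 3) = gcd(3, 0)
b == 0, return a = 3


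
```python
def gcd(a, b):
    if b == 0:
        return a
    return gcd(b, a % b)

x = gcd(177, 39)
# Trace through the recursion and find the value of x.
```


gcd(177, 39)
= gcd(39, 177 % 39) = gcd(39, 21)
= gcd(21, 39 % 21) = gcd(21, 18)
= gcd(18, 21 % 18) = gcd(18, 3)
= gcd(3, 18 % 3) = gcd(3, 0)
b == 0, return a = 3


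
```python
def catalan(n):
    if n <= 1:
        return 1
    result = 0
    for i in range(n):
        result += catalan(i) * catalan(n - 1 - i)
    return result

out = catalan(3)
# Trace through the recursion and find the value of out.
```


catalan(3)
= sum of catalan(i) * catalan(3-1-i) for i in 0..2
First compute sub-values bottom-up:
  catalan(0) = 1, catalan(1) = 1
  catalan(2) = 1*1 + 1*1 = 2
Now catalan(3):
  catalan(0)*catalan(2) = 1*2 = 2
  catalan(1)*catalan(1) = 1*1 = 1
  catalan(2)*catalan(0) = 2*1 = 2
= 2 + 1 + 2
= 5


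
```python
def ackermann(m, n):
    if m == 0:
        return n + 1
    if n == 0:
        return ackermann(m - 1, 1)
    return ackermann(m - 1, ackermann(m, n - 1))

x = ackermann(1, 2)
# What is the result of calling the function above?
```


ackermann(1, 2)
= ackermann(0, ackermann(1, 1))
First compute ackermann(1, 1) = 3
= ackermann(0, 3)
= 4


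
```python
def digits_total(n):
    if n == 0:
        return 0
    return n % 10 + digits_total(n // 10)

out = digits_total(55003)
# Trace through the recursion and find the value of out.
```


digits_total(55003)
= 3 + digits_total(5500)
= 3 + 0 + digits_total(550)
= 3 + 0 + 0 + digits_total(55)
= 3 + 0 + 0 + 5 + digits_total(5)
= 3 + 0 + 0 + 5 + 5 + digits_total(0)
= 3 + 0 + 0 + 5 + 5 + 0
= 13


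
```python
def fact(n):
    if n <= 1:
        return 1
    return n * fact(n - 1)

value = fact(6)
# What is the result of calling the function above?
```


fact(6)
= 6 * fact(5)
= 6 * 5 * fact(4)
= 6 * 5 * 4 * fact(3)
= 6 * 5 * 4 * 3 * fact(2)
= 6 * 5 * 4 * 3 * 2 * fact(1)
= 6 * 5 * 4 * 3 * 2 * 1
= 720


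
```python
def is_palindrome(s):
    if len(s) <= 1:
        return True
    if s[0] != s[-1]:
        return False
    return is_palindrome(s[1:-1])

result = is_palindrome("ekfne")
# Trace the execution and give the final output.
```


is_palindrome("ekfne")
"ekfne": s[0]='e' == s[-1]='e' -> is_palindrome("kfn")
"kfn": s[0]='k' != s[-1]='n' -> False
= False


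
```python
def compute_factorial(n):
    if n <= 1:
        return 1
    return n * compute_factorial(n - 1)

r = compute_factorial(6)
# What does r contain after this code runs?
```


compute_factorial(6)
= 6 * compute_factorial(5)
= 6 * 5 * compute_factorial(4)
= 6 * 5 * 4 * compute_factorial(3)
= 6 * 5 * 4 * 3 * compute_factorial(2)
= 6 * 5 * 4 * 3 * 2 * compute_factorial(1)
= 6 * 5 * 4 * 3 * 2 * 1
= 720


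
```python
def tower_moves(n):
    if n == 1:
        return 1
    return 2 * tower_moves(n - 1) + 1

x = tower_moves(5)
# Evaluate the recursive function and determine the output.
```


tower_moves(5)
= 2 * tower_moves(4) + 1
= 2 * (2 * tower_moves(3) + 1) + 1
= 2 * (2 * (2 * tower_moves(2) + 1) + 1) + 1
= 2 * (2 * (2 * (2 * tower_moves(1) + 1) + 1) + 1) + 1
Now compute bottom-up:
tower_moves(1) = 1
tower_moves(2) = 2 * 1 + 1 = 3
tower_moves(3) = 2 * 3 + 1 = 7
tower_moves(4) = 2 * 7 + 1 = 15
tower_moves(5) = 2 * 15 + 1 = 31
= 31


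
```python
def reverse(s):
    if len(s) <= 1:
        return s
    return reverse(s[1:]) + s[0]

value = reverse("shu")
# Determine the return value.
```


reverse("shu")
= reverse("hu") + "s"
= reverse("u") + "h" + "s"
= "u" + "h" + "s"
= "uhs"


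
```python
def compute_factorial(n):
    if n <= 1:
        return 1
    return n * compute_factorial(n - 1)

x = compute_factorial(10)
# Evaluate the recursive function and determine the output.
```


compute_factorial(10)
= 10 * compute_factorial(9)
= 10 * 9 * compute_factorial(8)
= 10 * 9 * 8 * compute_factorial(7)
= 10 * 9 * 8 * 7 * compute_factorial(6)
= 10 * 9 * 8 * 7 * 6 * compute_factorial(5)
= 10 * 9 * 8 * 7 * 6 * 5 * compute_factorial(4)
= 10 * 9 * 8 * 7 * 6 * 5 * 4 * compute_factorial(3)
= 10 * 9 * 8 * 7 * 6 * 5 * 4 * 3 * compute_factorial(2)
= 10 * 9 * 8 * 7 * 6 * 5 * 4 * 3 * 2 * compute_factorial(1)
= 10 * 9 * 8 * 7 * 6 * 5 * 4 * 3 * 2 * 1
= 3628800


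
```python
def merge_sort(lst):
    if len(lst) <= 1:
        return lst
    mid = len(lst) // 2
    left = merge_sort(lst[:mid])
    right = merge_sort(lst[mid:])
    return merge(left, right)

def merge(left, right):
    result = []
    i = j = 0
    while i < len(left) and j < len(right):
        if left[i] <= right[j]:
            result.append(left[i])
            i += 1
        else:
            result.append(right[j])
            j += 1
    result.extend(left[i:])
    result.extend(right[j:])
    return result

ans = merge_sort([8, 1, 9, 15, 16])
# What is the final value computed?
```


merge_sort([8, 1, 9, 15, 16])
Split into [8, 1] and [9, 15, 16]
Left sorted: [1, 8]
Right sorted: [9, 15, 16]
Merge [1, 8] and [9, 15, 16]
= [1, 8, 9, 15, 16]


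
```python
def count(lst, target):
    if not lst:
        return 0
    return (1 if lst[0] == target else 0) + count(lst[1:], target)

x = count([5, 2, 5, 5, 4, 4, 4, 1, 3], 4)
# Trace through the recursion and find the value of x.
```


count([5, 2, 5, 5, 4, 4, 4, 1, 3], 4)
lst[0]=5 != 4: 0 + count([2, 5, 5, 4, 4, 4, 1, 3], 4)
lst[0]=2 != 4: 0 + count([5, 5, 4, 4, 4, 1, 3], 4)
lst[0]=5 != 4: 0 + count([5, 4, 4, 4, 1, 3], 4)
lst[0]=5 != 4: 0 + count([4, 4, 4, 1, 3], 4)
lst[0]=4 == 4: 1 + count([4, 4, 1, 3], 4)
lst[0]=4 == 4: 1 + count([4, 1, 3], 4)
lst[0]=4 == 4: 1 + count([1, 3], 4)
lst[0]=1 != 4: 0 + count([3], 4)
lst[0]=3 != 4: 0 + count([], 4)
= 3


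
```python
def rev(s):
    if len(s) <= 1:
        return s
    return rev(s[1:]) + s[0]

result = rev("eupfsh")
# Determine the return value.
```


rev("eupfsh")
= rev("upfsh") + "e"
= rev("pfsh") + "u" + "e"
= rev("fsh") + "p" + "u" + "e"
= rev("sh") + "f" + "p" + "u" + "e"
= rev("h") + "s" + "f" + "p" + "u" + "e"
= "h" + "s" + "f" + "p" + "u" + "e"
= "hsfpue"


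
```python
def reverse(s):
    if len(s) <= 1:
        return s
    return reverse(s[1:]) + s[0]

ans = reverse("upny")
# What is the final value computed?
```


reverse("upny")
= reverse("pny") + "u"
= reverse("ny") + "p" + "u"
= reverse("y") + "n" + "p" + "u"
= "y" + "n" + "p" + "u"
= "ynpu"


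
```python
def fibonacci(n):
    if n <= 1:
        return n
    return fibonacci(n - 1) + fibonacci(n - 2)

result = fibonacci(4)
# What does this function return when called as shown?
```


fibonacci(4)
= fibonacci(3) + fibonacci(2)
= (fibonacci(2) + fibonacci(1)) + fibonacci(2)
Computing bottom-up: fibonacci(0)=0, fibonacci(1)=1, fibonacci(2)=1, fibonacci(3)=2, fibonacci(4)=3
= 3


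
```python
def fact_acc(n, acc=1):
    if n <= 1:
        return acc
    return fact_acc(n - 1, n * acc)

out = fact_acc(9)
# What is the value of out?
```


fact_acc(9, 1)
= fact_acc(8, 9 * 1) = fact_acc(8, 9)
= fact_acc(7, 8 * 9) = fact_acc(7, 72)
= fact_acc(6, 7 * 72) = fact_acc(6, 504)
= fact_acc(5, 6 * 504) = fact_acc(5, 3024)
= fact_acc(4, 5 * 3024) = fact_acc(4, 15120)
= fact_acc(3, 4 * 15120) = fact_acc(3, 60480)
= fact_acc(2, 3 * 60480) = fact_acc(2, 181440)
= fact_acc(1, 2 * 181440) = fact_acc(1, 362880)
n <= 1, return acc = 362880


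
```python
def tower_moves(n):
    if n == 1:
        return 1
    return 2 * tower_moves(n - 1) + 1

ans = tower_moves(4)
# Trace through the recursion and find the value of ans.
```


tower_moves(4)
= 2 * tower_moves(3) + 1
= 2 * (2 * tower_moves(2) + 1) + 1
= 2 * (2 * (2 * tower_moves(1) + 1) + 1) + 1
Now compute bottom-up:
tower_moves(1) = 1
tower_moves(2) = 2 * 1 + 1 = 3
tower_moves(3) = 2 * 3 + 1 = 7
tower_moves(4) = 2 * 7 + 1 = 15
= 15


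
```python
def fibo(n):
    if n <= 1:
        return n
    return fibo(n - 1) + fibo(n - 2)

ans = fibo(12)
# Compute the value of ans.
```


fibo(12)
= fibo(11) + fibo(10)
= (fibo(10) + fibo(9)) + fibo(10)
Computing bottom-up: fibo(0)=0, fibo(1)=1, fibo(2)=1, fibo(3)=2, fibo(4)=3, fibo(5)=5, fibo(6)=8, fibo(7)=13, fibo(8)=21, fibo(9)=34, fibo(10)=55, fibo(11)=89, fibo(12)=144
= 144


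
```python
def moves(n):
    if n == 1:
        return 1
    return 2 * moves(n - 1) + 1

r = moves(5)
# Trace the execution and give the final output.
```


moves(5)
= 2 * moves(4) + 1
= 2 * (2 * moves(3) + 1) + 1
= 2 * (2 * (2 * moves(2) + 1) + 1) + 1
= 2 * (2 * (2 * (2 * moves(1) + 1) + 1) + 1) + 1
Now compute bottom-up:
moves(1) = 1
moves(2) = 2 * 1 + 1 = 3
moves(3) = 2 * 3 + 1 = 7
moves(4) = 2 * 7 + 1 = 15
moves(5) = 2 * 15 + 1 = 31
= 31


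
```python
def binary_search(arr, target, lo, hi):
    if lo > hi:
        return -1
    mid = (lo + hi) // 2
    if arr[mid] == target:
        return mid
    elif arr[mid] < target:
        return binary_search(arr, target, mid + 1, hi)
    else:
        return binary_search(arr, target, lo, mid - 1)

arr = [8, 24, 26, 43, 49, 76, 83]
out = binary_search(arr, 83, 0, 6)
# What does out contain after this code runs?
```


binary_search(arr, 83, 0, 6)
lo=0, hi=6, mid=3, arr[mid]=43
43 < 83, search right half
lo=4, hi=6, mid=5, arr[mid]=76
76 < 83, search right half
lo=6, hi=6, mid=6, arr[mid]=83
arr[6] == 83, found at index 6
= 6


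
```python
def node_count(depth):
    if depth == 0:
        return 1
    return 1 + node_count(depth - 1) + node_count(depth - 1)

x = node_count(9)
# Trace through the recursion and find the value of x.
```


node_count(9)
= 1 + node_count(8) + node_count(8)
= 1 + 2 * node_count(8)
node_count(k) = 2^(k+1) - 1
node_count(0) = 1
node_count(1) = 3
node_count(2) = 7
node_count(3) = 15
node_count(4) = 31
node_count(9) = 2^10 - 1 = 1023


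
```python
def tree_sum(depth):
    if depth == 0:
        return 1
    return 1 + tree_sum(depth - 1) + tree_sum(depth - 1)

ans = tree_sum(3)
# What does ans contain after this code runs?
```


tree_sum(3)
= 1 + tree_sum(2) + tree_sum(2)
= 1 + 2 * tree_sum(2)
tree_sum(k) = 2^(k+1) - 1
tree_sum(0) = 1
tree_sum(1) = 3
tree_sum(2) = 7
tree_sum(3) = 15
tree_sum(3) = 2^4 - 1 = 15


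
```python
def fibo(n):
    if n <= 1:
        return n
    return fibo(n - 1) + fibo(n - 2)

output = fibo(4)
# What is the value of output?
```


fibo(4)
= fibo(3) + fibo(2)
= (fibo(2) + fibo(1)) + fibo(2)
Computing bottom-up: fibo(0)=0, fibo(1)=1, fibo(2)=1, fibo(3)=2, fibo(4)=3
= 3


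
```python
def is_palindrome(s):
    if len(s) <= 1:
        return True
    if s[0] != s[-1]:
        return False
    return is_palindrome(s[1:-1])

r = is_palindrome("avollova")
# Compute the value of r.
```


is_palindrome("avollova")
"avollova": s[0]='a' == s[-1]='a' -> is_palindrome("vollov")
"vollov": s[0]='v' == s[-1]='v' -> is_palindrome("ollo")
"ollo": s[0]='o' == s[-1]='o' -> is_palindrome("ll")
"ll": s[0]='l' == s[-1]='l' -> is_palindrome("")
"": len <= 1 -> True
= True


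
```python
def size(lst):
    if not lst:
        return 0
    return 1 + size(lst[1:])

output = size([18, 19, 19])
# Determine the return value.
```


size([18, 19, 19])
= 1 + size([19, 19])
= 1 + 1 + size([19])
= 1 + 1 + 1 + size([])
= 1 + 1 + 1 + 0
= 3


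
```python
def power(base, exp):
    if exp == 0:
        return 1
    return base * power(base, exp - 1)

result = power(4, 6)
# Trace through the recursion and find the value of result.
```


power(4, 6)
= 4 * power(4, 5)
= 4 * 4 * power(4, 4)
= 4 * 4 * 4 * power(4, 3)
= 4 * 4 * 4 * 4 * power(4, 2)
= 4 * 4 * 4 * 4 * 4 * power(4, 1)
= 4 * 4 * 4 * 4 * 4 * 4 * power(4, 0)
= 4 * 4 * 4 * 4 * 4 * 4 * 1
= 4096


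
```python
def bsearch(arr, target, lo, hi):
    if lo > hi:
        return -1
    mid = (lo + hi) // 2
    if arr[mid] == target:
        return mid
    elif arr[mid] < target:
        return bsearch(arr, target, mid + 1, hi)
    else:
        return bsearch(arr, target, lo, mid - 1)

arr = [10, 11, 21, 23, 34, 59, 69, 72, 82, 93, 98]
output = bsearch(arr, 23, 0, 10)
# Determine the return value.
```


bsearch(arr, 23, 0, 10)
lo=0, hi=10, mid=5, arr[mid]=59
59 > 23, search left half
lo=0, hi=4, mid=2, arr[mid]=21
21 < 23, search right half
lo=3, hi=4, mid=3, arr[mid]=23
arr[3] == 23, found at index 3
= 3


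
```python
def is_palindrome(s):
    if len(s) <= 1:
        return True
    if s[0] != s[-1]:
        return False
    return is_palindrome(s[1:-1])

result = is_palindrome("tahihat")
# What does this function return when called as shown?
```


is_palindrome("tahihat")
"tahihat": s[0]='t' == s[-1]='t' -> is_palindrome("ahiha")
"ahiha": s[0]='a' == s[-1]='a' -> is_palindrome("hih")
"hih": s[0]='h' == s[-1]='h' -> is_palindrome("i")
"i": len <= 1 -> True
= True


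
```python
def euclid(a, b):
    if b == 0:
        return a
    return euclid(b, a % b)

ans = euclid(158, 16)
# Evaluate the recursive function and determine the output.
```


euclid(158, 16)
= euclid(16, 158 % 16) = euclid(16, 14)
= euclid(14, 16 % 14) = euclid(14, 2)
= euclid(2, 14 % 2) = euclid(2, 0)
b == 0, return a = 2


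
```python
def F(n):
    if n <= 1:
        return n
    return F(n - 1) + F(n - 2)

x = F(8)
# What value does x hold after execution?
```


F(8)
= F(7) + F(6)
= (F(6) + F(5)) + F(6)
Computing bottom-up: F(0)=0, F(1)=1, F(2)=1, F(3)=2, F(4)=3, F(5)=5, F(6)=8, F(7)=13, F(8)=21
= 21


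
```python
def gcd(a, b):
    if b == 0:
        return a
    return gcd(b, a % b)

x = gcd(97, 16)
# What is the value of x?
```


gcd(97, 16)
= gcd(16, 97 % 16) = gcd(16, 1)
= gcd(1, 16 % 1) = gcd(1, 0)
b == 0, return a = 1


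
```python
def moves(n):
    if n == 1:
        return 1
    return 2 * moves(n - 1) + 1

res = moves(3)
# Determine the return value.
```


moves(3)
= 2 * moves(2) + 1
= 2 * (2 * moves(1) + 1) + 1
Now compute bottom-up:
moves(1) = 1
moves(2) = 2 * 1 + 1 = 3
moves(3) = 2 * 3 + 1 = 7
= 7


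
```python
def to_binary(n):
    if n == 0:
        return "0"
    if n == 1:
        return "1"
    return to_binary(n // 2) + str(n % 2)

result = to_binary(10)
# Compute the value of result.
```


to_binary(10)
= to_binary(5) + "0"
= to_binary(2) + "1" + "0"
= to_binary(1) + "0" + "1" + "0"
= "1" + "0" + "1" + "0"
= "1010"


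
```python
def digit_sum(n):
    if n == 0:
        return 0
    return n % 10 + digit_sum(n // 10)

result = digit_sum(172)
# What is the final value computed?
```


digit_sum(172)
= 2 + digit_sum(17)
= 2 + 7 + digit_sum(1)
= 2 + 7 + 1 + digit_sum(0)
= 2 + 7 + 1 + 0
= 10


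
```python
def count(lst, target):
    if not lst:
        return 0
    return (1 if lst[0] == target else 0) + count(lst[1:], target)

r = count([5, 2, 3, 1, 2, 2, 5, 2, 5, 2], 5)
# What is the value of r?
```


count([5, 2, 3, 1, 2, 2, 5, 2, 5, 2], 5)
lst[0]=5 == 5: 1 + count([2, 3, 1, 2, 2, 5, 2, 5, 2], 5)
lst[0]=2 != 5: 0 + count([3, 1, 2, 2, 5, 2, 5, 2], 5)
lst[0]=3 != 5: 0 + count([1, 2, 2, 5, 2, 5, 2], 5)
lst[0]=1 != 5: 0 + count([2, 2, 5, 2, 5, 2], 5)
lst[0]=2 != 5: 0 + count([2, 5, 2, 5, 2], 5)
lst[0]=2 != 5: 0 + count([5, 2, 5, 2], 5)
lst[0]=5 == 5: 1 + count([2, 5, 2], 5)
lst[0]=2 != 5: 0 + count([5, 2], 5)
lst[0]=5 == 5: 1 + count([2], 5)
lst[0]=2 != 5: 0 + count([], 5)
= 3


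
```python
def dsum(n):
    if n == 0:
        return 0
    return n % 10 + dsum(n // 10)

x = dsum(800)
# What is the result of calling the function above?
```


dsum(800)
= 0 + dsum(80)
= 0 + 0 + dsum(8)
= 0 + 0 + 8 + dsum(0)
= 0 + 0 + 8 + 0
= 8


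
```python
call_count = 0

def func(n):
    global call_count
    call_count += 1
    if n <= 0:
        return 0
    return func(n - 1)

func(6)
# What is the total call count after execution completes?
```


func(6) calls func(5) calls ... calls func(0)
Total calls: 6 + 1 (for base case) = 7


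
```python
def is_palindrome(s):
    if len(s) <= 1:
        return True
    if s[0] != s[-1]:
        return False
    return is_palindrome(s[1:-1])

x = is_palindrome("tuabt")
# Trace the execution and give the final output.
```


is_palindrome("tuabt")
"tuabt": s[0]='t' == s[-1]='t' -> is_palindrome("uab")
"uab": s[0]='u' != s[-1]='b' -> False
= False


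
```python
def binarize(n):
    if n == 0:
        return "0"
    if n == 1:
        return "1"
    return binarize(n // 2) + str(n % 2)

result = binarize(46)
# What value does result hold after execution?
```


binarize(46)
= binarize(23) + "0"
= binarize(11) + "1" + "0"
= binarize(5) + "1" + "1" + "0"
= binarize(2) + "1" + "1" + "1" + "0"
= binarize(1) + "0" + "1" + "1" + "1" + "0"
= "1" + "0" + "1" + "1" + "1" + "0"
= "101110"


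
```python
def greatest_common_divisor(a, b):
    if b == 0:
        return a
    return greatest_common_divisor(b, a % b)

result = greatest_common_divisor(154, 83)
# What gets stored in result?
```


greatest_common_divisor(154, 83)
= greatest_common_divisor(83, 154 % 83) = greatest_common_divisor(83, 71)
= greatest_common_divisor(71, 83 % 71) = greatest_common_divisor(71, 12)
= greatest_common_divisor(12, 71 % 12) = greatest_common_divisor(12, 11)
= greatest_common_divisor(11, 12 % 11) = greatest_common_divisor(11, 1)
= greatest_common_divisor(1, 11 % 1) = greatest_common_divisor(1, 0)
b == 0, return a = 1


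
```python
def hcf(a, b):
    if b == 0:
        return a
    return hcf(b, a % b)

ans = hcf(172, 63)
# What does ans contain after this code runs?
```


hcf(172, 63)
= hcf(63, 172 % 63) = hcf(63, 46)
= hcf(46, 63 % 46) = hcf(46, 17)
= hcf(17, 46 % 17) = hcf(17, 12)
= hcf(12, 17 % 12) = hcf(12, 5)
= hcf(5, 12 % 5) = hcf(5, 2)
= hcf(2, 5 % 2) = hcf(2, 1)
= hcf(1, 2 % 1) = hcf(1, 0)
b == 0, return a = 1


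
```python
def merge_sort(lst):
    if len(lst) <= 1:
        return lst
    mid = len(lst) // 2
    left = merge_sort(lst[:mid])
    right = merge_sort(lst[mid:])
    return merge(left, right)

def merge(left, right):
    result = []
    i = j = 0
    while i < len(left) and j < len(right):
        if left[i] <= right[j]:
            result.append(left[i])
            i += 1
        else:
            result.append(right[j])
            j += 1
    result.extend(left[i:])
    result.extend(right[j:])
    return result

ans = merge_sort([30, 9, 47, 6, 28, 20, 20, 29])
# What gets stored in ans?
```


merge_sort([30, 9, 47, 6, 28, 20, 20, 29])
Split into [30, 9, 47, 6] and [28, 20, 20, 29]
Left sorted: [6, 9, 30, 47]
Right sorted: [20, 20, 28, 29]
Merge [6, 9, 30, 47] and [20, 20, 28, 29]
= [6, 9, 20, 20, 28, 29, 30, 47]


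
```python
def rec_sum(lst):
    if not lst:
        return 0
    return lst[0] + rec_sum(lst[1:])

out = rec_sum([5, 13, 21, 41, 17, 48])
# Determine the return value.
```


rec_sum([5, 13, 21, 41, 17, 48])
= 5 + rec_sum([13, 21, 41, 17, 48])
= 5 + 13 + rec_sum([21, 41, 17, 48])
= 5 + 13 + 21 + rec_sum([41, 17, 48])
= 5 + 13 + 21 + 41 + rec_sum([17, 48])
= 5 + 13 + 21 + 41 + 17 + rec_sum([48])
= 5 + 13 + 21 + 41 + 17 + 48 + rec_sum([])
= 5 + 13 + 21 + 41 + 17 + 48 + 0
= 145


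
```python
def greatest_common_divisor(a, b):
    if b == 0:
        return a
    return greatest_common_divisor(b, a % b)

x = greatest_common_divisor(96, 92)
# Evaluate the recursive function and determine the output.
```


greatest_common_divisor(96, 92)
= greatest_common_divisor(92, 96 % 92) = greatest_common_divisor(92, 4)
= greatest_common_divisor(4, 92 % 4) = greatest_common_divisor(4, 0)
b == 0, return a = 4


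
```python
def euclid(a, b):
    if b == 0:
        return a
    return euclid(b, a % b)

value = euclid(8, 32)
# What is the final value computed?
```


euclid(8, 32)
= euclid(32, 8 % 32) = euclid(32, 8)
= euclid(8, 32 % 8) = euclid(8, 0)
b == 0, return a = 8


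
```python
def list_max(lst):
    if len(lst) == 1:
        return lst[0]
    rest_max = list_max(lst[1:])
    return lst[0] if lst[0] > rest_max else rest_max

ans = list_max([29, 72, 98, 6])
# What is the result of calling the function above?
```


list_max([29, 72, 98, 6])
= compare 29 with list_max([72, 98, 6])
= compare 72 with list_max([98, 6])
= compare 98 with list_max([6])
Base: list_max([6]) = 6
compare 98 with 6: max = 98
compare 72 with 98: max = 98
compare 29 with 98: max = 98
= 98


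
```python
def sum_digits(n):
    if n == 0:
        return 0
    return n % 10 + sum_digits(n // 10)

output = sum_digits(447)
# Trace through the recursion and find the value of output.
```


sum_digits(447)
= 7 + sum_digits(44)
= 7 + 4 + sum_digits(4)
= 7 + 4 + 4 + sum_digits(0)
= 7 + 4 + 4 + 0
= 15


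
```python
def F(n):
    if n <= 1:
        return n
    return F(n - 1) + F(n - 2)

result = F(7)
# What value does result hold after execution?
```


F(7)
= F(6) + F(5)
= (F(5) + F(4)) + F(5)
Computing bottom-up: F(0)=0, F(1)=1, F(2)=1, F(3)=2, F(4)=3, F(5)=5, F(6)=8, F(7)=13
= 13


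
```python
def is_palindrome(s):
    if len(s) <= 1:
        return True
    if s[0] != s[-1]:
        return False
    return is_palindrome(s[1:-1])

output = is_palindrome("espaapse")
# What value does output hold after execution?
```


is_palindrome("espaapse")
"espaapse": s[0]='e' == s[-1]='e' -> is_palindrome("spaaps")
"spaaps": s[0]='s' == s[-1]='s' -> is_palindrome("paap")
"paap": s[0]='p' == s[-1]='p' -> is_palindrome("aa")
"aa": s[0]='a' == s[-1]='a' -> is_palindrome("")
"": len <= 1 -> True
= True


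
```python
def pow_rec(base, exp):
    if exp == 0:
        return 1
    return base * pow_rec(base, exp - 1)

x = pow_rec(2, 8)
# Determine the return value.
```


pow_rec(2, 8)
= 2 * pow_rec(2, 7)
= 2 * 2 * pow_rec(2, 6)
= 2 * 2 * 2 * pow_rec(2, 5)
= 2 * 2 * 2 * 2 * pow_rec(2, 4)
= 2 * 2 * 2 * 2 * 2 * pow_rec(2, 3)
= 2 * 2 * 2 * 2 * 2 * 2 * pow_rec(2, 2)
= 2 * 2 * 2 * 2 * 2 * 2 * 2 * pow_rec(2, 1)
= 2 * 2 * 2 * 2 * 2 * 2 * 2 * 2 * pow_rec(2, 0)
= 2 * 2 * 2 * 2 * 2 * 2 * 2 * 2 * 1
= 256


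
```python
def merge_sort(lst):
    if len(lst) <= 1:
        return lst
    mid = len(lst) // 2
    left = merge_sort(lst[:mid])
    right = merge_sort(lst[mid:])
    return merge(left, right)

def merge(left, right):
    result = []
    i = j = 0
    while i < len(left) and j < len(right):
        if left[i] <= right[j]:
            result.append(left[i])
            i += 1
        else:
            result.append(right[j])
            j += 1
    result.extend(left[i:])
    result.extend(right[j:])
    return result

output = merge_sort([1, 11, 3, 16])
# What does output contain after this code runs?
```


merge_sort([1, 11, 3, 16])
Split into [1, 11] and [3, 16]
Left sorted: [1, 11]
Right sorted: [3, 16]
Merge [1, 11] and [3, 16]
= [1, 3, 11, 16]


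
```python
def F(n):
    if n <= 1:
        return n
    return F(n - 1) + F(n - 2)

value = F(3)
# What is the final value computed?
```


F(3)
= F(2) + F(1)
Computing bottom-up: F(0)=0, F(1)=1, F(2)=1, F(3)=2
= 2


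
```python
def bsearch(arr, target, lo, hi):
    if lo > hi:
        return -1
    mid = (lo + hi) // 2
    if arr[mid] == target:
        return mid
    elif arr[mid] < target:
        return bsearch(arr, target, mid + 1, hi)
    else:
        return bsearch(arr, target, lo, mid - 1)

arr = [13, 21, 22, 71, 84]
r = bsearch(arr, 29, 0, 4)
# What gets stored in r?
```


bsearch(arr, 29, 0, 4)
lo=0, hi=4, mid=2, arr[mid]=22
22 < 29, search right half
lo=3, hi=4, mid=3, arr[mid]=71
71 > 29, search left half
lo > hi, target not found, return -1
= -1


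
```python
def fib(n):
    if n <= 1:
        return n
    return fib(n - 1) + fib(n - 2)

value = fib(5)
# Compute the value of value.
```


fib(5)
= fib(4) + fib(3)
= (fib(3) + fib(2)) + fib(3)
Computing bottom-up: fib(0)=0, fib(1)=1, fib(2)=1, fib(3)=2, fib(4)=3, fib(5)=5
= 5


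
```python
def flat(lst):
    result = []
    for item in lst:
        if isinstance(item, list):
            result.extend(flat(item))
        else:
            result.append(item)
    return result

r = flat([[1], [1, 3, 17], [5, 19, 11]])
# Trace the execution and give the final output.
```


flat([[1], [1, 3, 17], [5, 19, 11]])
Processing each element:
  [1] is a list -> flat recursively -> [1]
  [1, 3, 17] is a list -> flat recursively -> [1, 3, 17]
  [5, 19, 11] is a list -> flat recursively -> [5, 19, 11]
= [1, 1, 3, 17, 5, 19, 11]


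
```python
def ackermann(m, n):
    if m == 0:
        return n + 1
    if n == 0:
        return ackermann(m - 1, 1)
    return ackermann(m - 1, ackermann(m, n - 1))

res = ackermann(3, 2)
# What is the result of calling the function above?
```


ackermann(3, 2)
= ackermann(2, ackermann(3, 1))
First compute ackermann(3, 1) = 13
= ackermann(2, 13)
= 29


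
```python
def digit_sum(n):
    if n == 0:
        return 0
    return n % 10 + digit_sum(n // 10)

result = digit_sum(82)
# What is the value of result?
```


digit_sum(82)
= 2 + digit_sum(8)
= 2 + 8 + digit_sum(0)
= 2 + 8 + 0
= 10


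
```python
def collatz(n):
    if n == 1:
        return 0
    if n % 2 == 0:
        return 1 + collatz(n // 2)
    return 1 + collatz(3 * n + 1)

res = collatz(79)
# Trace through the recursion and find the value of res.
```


collatz(79)
79 is odd -> 3*79+1 = 238 -> collatz(238)
238 is even -> collatz(119)
119 is odd -> 3*119+1 = 358 -> collatz(358)
358 is even -> collatz(179)
179 is odd -> 3*179+1 = 538 -> collatz(538)
538 is even -> collatz(269)
269 is odd -> 3*269+1 = 808 -> collatz(808)
808 is even -> collatz(404)
404 is even -> collatz(202)
202 is even -> collatz(101)
101 is odd -> 3*101+1 = 304 -> collatz(304)
304 is even -> collatz(152)
152 is even -> collatz(76)
76 is even -> collatz(38)
38 is even -> collatz(19)
19 is odd -> 3*19+1 = 58 -> collatz(58)
58 is even -> collatz(29)
29 is odd -> 3*29+1 = 88 -> collatz(88)
88 is even -> collatz(44)
44 is even -> collatz(22)
22 is even -> collatz(11)
11 is odd -> 3*11+1 = 34 -> collatz(34)
34 is even -> collatz(17)
17 is odd -> 3*17+1 = 52 -> collatz(52)
52 is even -> collatz(26)
26 is even -> collatz(13)
13 is odd -> 3*13+1 = 40 -> collatz(40)
40 is even -> collatz(20)
20 is even -> collatz(10)
10 is even -> collatz(5)
5 is odd -> 3*5+1 = 16 -> collatz(16)
16 is even -> collatz(8)
8 is even -> collatz(4)
4 is even -> collatz(2)
2 is even -> collatz(1)
Reached 1 after 35 steps
= 35


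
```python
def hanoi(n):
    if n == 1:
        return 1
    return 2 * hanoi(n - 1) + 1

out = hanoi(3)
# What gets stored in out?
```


hanoi(3)
= 2 * hanoi(2) + 1
= 2 * (2 * hanoi(1) + 1) + 1
Now compute bottom-up:
hanoi(1) = 1
hanoi(2) = 2 * 1 + 1 = 3
hanoi(3) = 2 * 3 + 1 = 7
= 7


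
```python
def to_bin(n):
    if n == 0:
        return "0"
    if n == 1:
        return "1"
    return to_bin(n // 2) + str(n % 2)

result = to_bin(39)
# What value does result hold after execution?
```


to_bin(39)
= to_bin(19) + "1"
= to_bin(9) + "1" + "1"
= to_bin(4) + "1" + "1" + "1"
= to_bin(2) + "0" + "1" + "1" + "1"
= to_bin(1) + "0" + "0" + "1" + "1" + "1"
= "1" + "0" + "0" + "1" + "1" + "1"
= "100111"


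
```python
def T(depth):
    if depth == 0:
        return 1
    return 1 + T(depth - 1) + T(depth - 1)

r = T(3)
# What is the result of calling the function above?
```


T(3)
= 1 + T(2) + T(2)
= 1 + 2 * T(2)
T(k) = 2^(k+1) - 1
T(0) = 1
T(1) = 3
T(2) = 7
T(3) = 15
T(3) = 2^4 - 1 = 15


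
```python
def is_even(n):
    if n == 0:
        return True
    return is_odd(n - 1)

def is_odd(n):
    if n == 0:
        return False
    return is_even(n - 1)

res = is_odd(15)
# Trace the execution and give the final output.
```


is_odd(15)
= is_even(14)
= is_odd(13)
= is_even(12)
= is_odd(11)
= is_even(10)
= is_odd(9)
= is_even(8)
= is_odd(7)
= is_even(6)
= is_odd(5)
= is_even(4)
= is_odd(3)
= is_even(2)
= is_odd(1)
= is_even(0)
n == 0: return True
= True


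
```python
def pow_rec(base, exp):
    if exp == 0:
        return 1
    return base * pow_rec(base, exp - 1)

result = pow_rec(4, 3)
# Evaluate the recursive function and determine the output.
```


pow_rec(4, 3)
= 4 * pow_rec(4, 2)
= 4 * 4 * pow_rec(4, 1)
= 4 * 4 * 4 * pow_rec(4, 0)
= 4 * 4 * 4 * 1
= 64


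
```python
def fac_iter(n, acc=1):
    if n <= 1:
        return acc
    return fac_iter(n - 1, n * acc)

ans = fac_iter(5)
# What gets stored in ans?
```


fac_iter(5, 1)
= fac_iter(4, 5 * 1) = fac_iter(4, 5)
= fac_iter(3, 4 * 5) = fac_iter(3, 20)
= fac_iter(2, 3 * 20) = fac_iter(2, 60)
= fac_iter(1, 2 * 60) = fac_iter(1, 120)
n <= 1, return acc = 120


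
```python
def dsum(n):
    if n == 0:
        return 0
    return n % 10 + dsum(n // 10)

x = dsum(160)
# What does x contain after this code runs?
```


dsum(160)
= 0 + dsum(16)
= 0 + 6 + dsum(1)
= 0 + 6 + 1 + dsum(0)
= 0 + 6 + 1 + 0
= 7


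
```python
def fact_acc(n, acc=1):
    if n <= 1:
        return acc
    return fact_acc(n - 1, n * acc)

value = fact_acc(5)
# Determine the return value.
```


fact_acc(5, 1)
= fact_acc(4, 5 * 1) = fact_acc(4, 5)
= fact_acc(3, 4 * 5) = fact_acc(3, 20)
= fact_acc(2, 3 * 20) = fact_acc(2, 60)
= fact_acc(1, 2 * 60) = fact_acc(1, 120)
n <= 1, return acc = 120


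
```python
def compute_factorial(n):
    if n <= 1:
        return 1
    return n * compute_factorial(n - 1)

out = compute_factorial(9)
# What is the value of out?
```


compute_factorial(9)
= 9 * compute_factorial(8)
= 9 * 8 * compute_factorial(7)
= 9 * 8 * 7 * compute_factorial(6)
= 9 * 8 * 7 * 6 * compute_factorial(5)
= 9 * 8 * 7 * 6 * 5 * compute_factorial(4)
= 9 * 8 * 7 * 6 * 5 * 4 * compute_factorial(3)
= 9 * 8 * 7 * 6 * 5 * 4 * 3 * compute_factorial(2)
= 9 * 8 * 7 * 6 * 5 * 4 * 3 * 2 * compute_factorial(1)
= 9 * 8 * 7 * 6 * 5 * 4 * 3 * 2 * 1
= 362880


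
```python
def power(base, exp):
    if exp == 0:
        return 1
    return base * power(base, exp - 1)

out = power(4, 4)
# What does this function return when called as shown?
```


power(4, 4)
= 4 * power(4, 3)
= 4 * 4 * power(4, 2)
= 4 * 4 * 4 * power(4, 1)
= 4 * 4 * 4 * 4 * power(4, 0)
= 4 * 4 * 4 * 4 * 1
= 256


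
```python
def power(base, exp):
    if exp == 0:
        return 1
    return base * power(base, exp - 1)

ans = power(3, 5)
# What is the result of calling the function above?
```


power(3, 5)
= 3 * power(3, 4)
= 3 * 3 * power(3, 3)
= 3 * 3 * 3 * power(3, 2)
= 3 * 3 * 3 * 3 * power(3, 1)
= 3 * 3 * 3 * 3 * 3 * power(3, 0)
= 3 * 3 * 3 * 3 * 3 * 1
= 243


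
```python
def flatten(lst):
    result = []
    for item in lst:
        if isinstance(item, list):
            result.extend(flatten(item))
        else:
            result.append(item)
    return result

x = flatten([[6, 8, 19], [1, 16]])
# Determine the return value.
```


flatten([[6, 8, 19], [1, 16]])
Processing each element:
  [6, 8, 19] is a list -> flatten recursively -> [6, 8, 19]
  [1, 16] is a list -> flatten recursively -> [1, 16]
= [6, 8, 19, 1, 16]


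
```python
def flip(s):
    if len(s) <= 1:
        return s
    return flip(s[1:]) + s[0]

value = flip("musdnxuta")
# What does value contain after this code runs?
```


flip("musdnxuta")
= flip("usdnxuta") + "m"
= flip("sdnxuta") + "u" + "m"
= flip("dnxuta") + "s" + "u" + "m"
= flip("nxuta") + "d" + "s" + "u" + "m"
= flip("xuta") + "n" + "d" + "s" + "u" + "m"
= flip("uta") + "x" + "n" + "d" + "s" + "u" + "m"
= flip("ta") + "u" + "x" + "n" + "d" + "s" + "u" + "m"
= flip("a") + "t" + "u" + "x" + "n" + "d" + "s" + "u" + "m"
= "a" + "t" + "u" + "x" + "n" + "d" + "s" + "u" + "m"
= "atuxndsum"


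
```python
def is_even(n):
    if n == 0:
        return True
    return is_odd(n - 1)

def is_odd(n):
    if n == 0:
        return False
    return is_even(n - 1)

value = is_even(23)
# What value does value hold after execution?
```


is_even(23)
= is_odd(22)
= is_even(21)
= is_odd(20)
= is_even(19)
= is_odd(18)
= is_even(17)
= is_odd(16)
= is_even(15)
= is_odd(14)
= is_even(13)
= is_odd(12)
= is_even(11)
= is_odd(10)
= is_even(9)
= is_odd(8)
= is_even(7)
= is_odd(6)
= is_even(5)
= is_odd(4)
= is_even(3)
= is_odd(2)
= is_even(1)
= is_odd(0)
n == 0: return False
= False


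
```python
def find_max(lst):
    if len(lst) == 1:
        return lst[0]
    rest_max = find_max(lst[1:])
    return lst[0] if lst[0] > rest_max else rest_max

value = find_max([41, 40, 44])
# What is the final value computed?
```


find_max([41, 40, 44])
= compare 41 with find_max([40, 44])
= compare 40 with find_max([44])
Base: find_max([44]) = 44
compare 40 with 44: max = 44
compare 41 with 44: max = 44
= 44


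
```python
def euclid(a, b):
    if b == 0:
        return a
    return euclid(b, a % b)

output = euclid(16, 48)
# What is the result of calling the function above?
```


euclid(16, 48)
= euclid(48, 16 % 48) = euclid(48, 16)
= euclid(16, 48 % 16) = euclid(16, 0)
b == 0, return a = 16
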